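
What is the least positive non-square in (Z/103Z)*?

(2/103) = +1, so 2 is a residue.
(3/103) = −1, so 3 is the smallest positive non-residue mod 103.

3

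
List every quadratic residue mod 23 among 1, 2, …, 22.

1, 2, 3, 4, 6, 8, 9, 12, 13, 16, 18

Square k = 1,…,11 (k and 23−k give the same square):
1²=1, 2²=4, 3²=9, 4²=16, 5²≡2, 6²≡13, 7²≡3, 8²≡18, 9²≡12, 10²≡8, 11²≡6 (mod 23).
So the quadratic residues mod 23 are {1, 2, 3, 4, 6, 8, 9, 12, 13, 16, 18}.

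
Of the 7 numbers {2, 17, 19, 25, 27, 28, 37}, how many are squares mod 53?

(2/53) = -1 → non-residue.
(17/53) = +1 → QR.
(19/53) = -1 → non-residue.
(25/53) = +1 → QR.
(27/53) = -1 → non-residue.
(28/53) = +1 → QR.
(37/53) = +1 → QR.
Total quadratic residues among the 7: 4.

4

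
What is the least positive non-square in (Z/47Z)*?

(2/47) = +1, so 2 is a residue.
(3/47) = +1, so 3 is a residue.
(4/47) = +1, so 4 is a residue.
(5/47) = −1, so 5 is the smallest positive non-residue mod 47.

5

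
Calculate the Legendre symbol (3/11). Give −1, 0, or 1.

Reciprocity: 3 ≡ 3 and 11 ≡ 3 (mod 4), so (3/11) = −(11/3).
Reduce top mod 3: now compute (2/3).
Pull out 2: since 3 ≡ 3 (mod 8), (2/3) = -1.
Reached (1/3) = 1. Collecting the sign flips along the way, the symbol is +1.

1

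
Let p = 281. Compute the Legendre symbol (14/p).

1

Pull out 2: since 281 ≡ 1 (mod 8), (2/281) = +1.
Reciprocity: 7 ≡ 3 and 281 ≡ 1 (mod 4), so (7/281) = +(281/7).
Reduce top mod 7: now compute (1/7).
Reached (1/7) = 1. Collecting the sign flips along the way, the symbol is +1.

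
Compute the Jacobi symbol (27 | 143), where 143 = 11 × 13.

1

Reciprocity: 27 ≡ 3 and 143 ≡ 3 (mod 4), so (27/143) = −(143/27).
Reduce top mod 27: now compute (8/27).
Pull out 2^3: since 27 ≡ 3 (mod 8), (2/27) = -1, so (2/27)^3 = -1.
Reached (1/27) = 1. Collecting the sign flips along the way, the symbol is +1.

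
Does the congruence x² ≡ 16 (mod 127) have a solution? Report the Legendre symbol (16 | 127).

Pull out 2^4: since 127 ≡ 7 (mod 8), (2/127) = +1, so (2/127)^4 = +1.
Reached (1/127) = 1. Collecting the sign flips along the way, the symbol is +1.

1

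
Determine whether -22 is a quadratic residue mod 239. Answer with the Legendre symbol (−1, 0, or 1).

Euler's criterion: (-22/239) ≡ 217^119 (mod 239).
217^2 ≡ 6 (mod 239)
217^4 ≡ 36 (mod 239)
217^8 ≡ 101 (mod 239)
217^16 ≡ 163 (mod 239)
217^32 ≡ 40 (mod 239)
217^64 ≡ 166 (mod 239)
217^119 = 217^(64+32+16+4+2+1) ≡ 238 (mod 239).
Result is 238 ≡ −1, so (-22/239) = −1.

-1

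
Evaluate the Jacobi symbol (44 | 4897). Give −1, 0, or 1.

Pull out 2^2: since 4897 ≡ 1 (mod 8), (2/4897) = +1, so (2/4897)^2 = +1.
Reciprocity: 11 ≡ 3 and 4897 ≡ 1 (mod 4), so (11/4897) = +(4897/11).
Reduce top mod 11: now compute (2/11).
Pull out 2: since 11 ≡ 3 (mod 8), (2/11) = -1.
Reached (1/11) = 1. Collecting the sign flips along the way, the symbol is -1.

-1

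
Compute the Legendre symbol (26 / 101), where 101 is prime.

Euler's criterion: (26/101) ≡ 26^50 (mod 101).
26^2 ≡ 70 (mod 101)
26^4 ≡ 52 (mod 101)
26^8 ≡ 78 (mod 101)
26^16 ≡ 24 (mod 101)
26^32 ≡ 71 (mod 101)
26^50 = 26^(32+16+2) ≡ 100 (mod 101).
Result is 100 ≡ −1, so (26/101) = −1.

-1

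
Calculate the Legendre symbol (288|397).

Pull out 2^5: since 397 ≡ 5 (mod 8), (2/397) = -1, so (2/397)^5 = -1.
Reciprocity: 9 ≡ 1 and 397 ≡ 1 (mod 4), so (9/397) = +(397/9).
Reduce top mod 9: now compute (1/9).
Reached (1/9) = 1. Collecting the sign flips along the way, the symbol is -1.

-1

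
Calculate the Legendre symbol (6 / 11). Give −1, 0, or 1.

-1

Pull out 2: since 11 ≡ 3 (mod 8), (2/11) = -1.
Reciprocity: 3 ≡ 3 and 11 ≡ 3 (mod 4), so (3/11) = −(11/3).
Reduce top mod 3: now compute (2/3).
Pull out 2: since 3 ≡ 3 (mod 8), (2/3) = -1.
Reached (1/3) = 1. Collecting the sign flips along the way, the symbol is -1.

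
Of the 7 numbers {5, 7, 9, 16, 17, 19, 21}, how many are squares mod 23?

2

(5/23) = -1 → non-residue.
(7/23) = -1 → non-residue.
(9/23) = +1 → QR.
(16/23) = +1 → QR.
(17/23) = -1 → non-residue.
(19/23) = -1 → non-residue.
(21/23) = -1 → non-residue.
Total quadratic residues among the 7: 2.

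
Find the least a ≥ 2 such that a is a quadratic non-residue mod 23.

5

(2/23) = +1, so 2 is a residue.
(3/23) = +1, so 3 is a residue.
(4/23) = +1, so 4 is a residue.
(5/23) = −1, so 5 is the smallest positive non-residue mod 23.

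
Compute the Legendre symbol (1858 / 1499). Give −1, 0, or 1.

First reduce: 1858 ≡ 359 (mod 1499).
Reciprocity: 359 ≡ 3 and 1499 ≡ 3 (mod 4), so (359/1499) = −(1499/359).
Reduce top mod 359: now compute (63/359).
Reciprocity: 63 ≡ 3 and 359 ≡ 3 (mod 4), so (63/359) = −(359/63).
Reduce top mod 63: now compute (44/63).
Pull out 2^2: since 63 ≡ 7 (mod 8), (2/63) = +1, so (2/63)^2 = +1.
Reciprocity: 11 ≡ 3 and 63 ≡ 3 (mod 4), so (11/63) = −(63/11).
Reduce top mod 11: now compute (8/11).
Pull out 2^3: since 11 ≡ 3 (mod 8), (2/11) = -1, so (2/11)^3 = -1.
Reached (1/11) = 1. Collecting the sign flips along the way, the symbol is +1.

1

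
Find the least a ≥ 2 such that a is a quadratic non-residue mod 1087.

(2/1087) = +1, so 2 is a residue.
(3/1087) = −1, so 3 is the smallest positive non-residue mod 1087.

3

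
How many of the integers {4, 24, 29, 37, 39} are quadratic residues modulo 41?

(4/41) = +1 → QR.
(24/41) = -1 → non-residue.
(29/41) = -1 → non-residue.
(37/41) = +1 → QR.
(39/41) = +1 → QR.
Total quadratic residues among the 5: 3.

3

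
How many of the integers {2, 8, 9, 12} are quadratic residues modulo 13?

(2/13) = -1 → non-residue.
(8/13) = -1 → non-residue.
(9/13) = +1 → QR.
(12/13) = +1 → QR.
Total quadratic residues among the 4: 2.

2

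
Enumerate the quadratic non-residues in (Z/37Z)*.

Square k = 1,…,18 (k and 37−k give the same square):
1²=1, 2²=4, 3²=9, 4²=16, 5²=25, 6²=36, 7²≡12, 8²≡27, 9²≡7, 10²≡26, 11²≡10, 12²≡33, 13²≡21, 14²≡11, 15²≡3, 16²≡34, 17²≡30, 18²≡28 (mod 37).
The residues are {1, 3, 4, 7, 9, 10, 11, 12, 16, 21, 25, 26, 27, 28, 30, 33, 34, 36}; the non-residues are the remaining 18 nonzero classes.

2, 5, 6, 8, 13, 14, 15, 17, 18, 19, 20, 22, 23, 24, 29, 31, 32, 35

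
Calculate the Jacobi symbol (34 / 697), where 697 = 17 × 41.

0

Pull out 2: since 697 ≡ 1 (mod 8), (2/697) = +1.
Reciprocity: 17 ≡ 1 and 697 ≡ 1 (mod 4), so (17/697) = +(697/17).
Reduce top mod 17: now compute (0/17).
Top reduces to 0: gcd > 1, so the symbol is 0.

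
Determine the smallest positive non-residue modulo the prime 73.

(2/73) = +1, so 2 is a residue.
(3/73) = +1, so 3 is a residue.
(4/73) = +1, so 4 is a residue.
(5/73) = −1, so 5 is the smallest positive non-residue mod 73.

5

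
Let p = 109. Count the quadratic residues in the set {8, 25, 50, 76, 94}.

(8/109) = -1 → non-residue.
(25/109) = +1 → QR.
(50/109) = -1 → non-residue.
(76/109) = -1 → non-residue.
(94/109) = +1 → QR.
Total quadratic residues among the 5: 2.

2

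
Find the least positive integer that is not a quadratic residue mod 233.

3

(2/233) = +1, so 2 is a residue.
(3/233) = −1, so 3 is the smallest positive non-residue mod 233.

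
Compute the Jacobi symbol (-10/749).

-1

First reduce: -10 ≡ 739 (mod 749).
Reciprocity: 739 ≡ 3 and 749 ≡ 1 (mod 4), so (739/749) = +(749/739).
Reduce top mod 739: now compute (10/739).
Pull out 2: since 739 ≡ 3 (mod 8), (2/739) = -1.
Reciprocity: 5 ≡ 1 and 739 ≡ 3 (mod 4), so (5/739) = +(739/5).
Reduce top mod 5: now compute (4/5).
Pull out 2^2: since 5 ≡ 5 (mod 8), (2/5) = -1, so (2/5)^2 = +1.
Reached (1/5) = 1. Collecting the sign flips along the way, the symbol is -1.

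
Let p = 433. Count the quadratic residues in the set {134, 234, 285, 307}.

2

(134/433) = -1 → non-residue.
(234/433) = +1 → QR.
(285/433) = +1 → QR.
(307/433) = -1 → non-residue.
Total quadratic residues among the 4: 2.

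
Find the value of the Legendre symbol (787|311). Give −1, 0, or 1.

First reduce: 787 ≡ 165 (mod 311).
Reciprocity: 165 ≡ 1 and 311 ≡ 3 (mod 4), so (165/311) = +(311/165).
Reduce top mod 165: now compute (146/165).
Pull out 2: since 165 ≡ 5 (mod 8), (2/165) = -1.
Reciprocity: 73 ≡ 1 and 165 ≡ 1 (mod 4), so (73/165) = +(165/73).
Reduce top mod 73: now compute (19/73).
Reciprocity: 19 ≡ 3 and 73 ≡ 1 (mod 4), so (19/73) = +(73/19).
Reduce top mod 19: now compute (16/19).
Pull out 2^4: since 19 ≡ 3 (mod 8), (2/19) = -1, so (2/19)^4 = +1.
Reached (1/19) = 1. Collecting the sign flips along the way, the symbol is -1.

-1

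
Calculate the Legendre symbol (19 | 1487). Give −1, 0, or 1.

-1

Reciprocity: 19 ≡ 3 and 1487 ≡ 3 (mod 4), so (19/1487) = −(1487/19).
Reduce top mod 19: now compute (5/19).
Reciprocity: 5 ≡ 1 and 19 ≡ 3 (mod 4), so (5/19) = +(19/5).
Reduce top mod 5: now compute (4/5).
Pull out 2^2: since 5 ≡ 5 (mod 8), (2/5) = -1, so (2/5)^2 = +1.
Reached (1/5) = 1. Collecting the sign flips along the way, the symbol is -1.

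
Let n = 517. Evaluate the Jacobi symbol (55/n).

Reciprocity: 55 ≡ 3 and 517 ≡ 1 (mod 4), so (55/517) = +(517/55).
Reduce top mod 55: now compute (22/55).
Pull out 2: since 55 ≡ 7 (mod 8), (2/55) = +1.
Reciprocity: 11 ≡ 3 and 55 ≡ 3 (mod 4), so (11/55) = −(55/11).
Reduce top mod 11: now compute (0/11).
Top reduces to 0: gcd > 1, so the symbol is 0.

0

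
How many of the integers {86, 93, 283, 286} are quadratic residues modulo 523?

0

(86/523) = -1 → non-residue.
(93/523) = -1 → non-residue.
(283/523) = -1 → non-residue.
(286/523) = -1 → non-residue.
Total quadratic residues among the 4: 0.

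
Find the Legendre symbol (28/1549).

1

Pull out 2^2: since 1549 ≡ 5 (mod 8), (2/1549) = -1, so (2/1549)^2 = +1.
Reciprocity: 7 ≡ 3 and 1549 ≡ 1 (mod 4), so (7/1549) = +(1549/7).
Reduce top mod 7: now compute (2/7).
Pull out 2: since 7 ≡ 7 (mod 8), (2/7) = +1.
Reached (1/7) = 1. Collecting the sign flips along the way, the symbol is +1.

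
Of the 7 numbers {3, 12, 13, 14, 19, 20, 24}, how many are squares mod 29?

(3/29) = -1 → non-residue.
(12/29) = -1 → non-residue.
(13/29) = +1 → QR.
(14/29) = -1 → non-residue.
(19/29) = -1 → non-residue.
(20/29) = +1 → QR.
(24/29) = +1 → QR.
Total quadratic residues among the 7: 3.

3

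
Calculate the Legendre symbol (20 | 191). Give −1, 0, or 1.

1

Euler's criterion: (20/191) ≡ 20^95 (mod 191).
20^2 ≡ 18 (mod 191)
20^4 ≡ 133 (mod 191)
20^8 ≡ 117 (mod 191)
20^16 ≡ 128 (mod 191)
20^32 ≡ 149 (mod 191)
20^64 ≡ 45 (mod 191)
20^95 = 20^(64+16+8+4+2+1) ≡ 1 (mod 191).
Result is 1, so (20/191) = 1.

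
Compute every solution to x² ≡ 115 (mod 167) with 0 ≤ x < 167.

Since 167 ≡ 3 (mod 4), a square root of 115 is 115^((167+1)/4) = 115^42 mod 167.
Repeated squaring: 115^2≡32, 115^4≡22, 115^8≡150, 115^16≡122, 115^32≡21 (mod 167).
115^42 = 115^(32+8+2) ≡ 99 (mod 167).
Check: 99² = 9801 ≡ 115 (mod 167). The two roots are 68 and 99.

68, 99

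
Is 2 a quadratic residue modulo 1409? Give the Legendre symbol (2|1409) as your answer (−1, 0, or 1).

Pull out 2: since 1409 ≡ 1 (mod 8), (2/1409) = +1.
Reached (1/1409) = 1. Collecting the sign flips along the way, the symbol is +1.

1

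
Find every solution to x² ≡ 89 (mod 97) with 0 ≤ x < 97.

34, 63

97 ≡ 1 (mod 4), so we find a root by search.
Trying successive values, 34² = 1156 ≡ 89 (mod 97). The other root is 97 − 34 = 63.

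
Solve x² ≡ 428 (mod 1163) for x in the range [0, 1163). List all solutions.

Since 1163 ≡ 3 (mod 4), a square root of 428 is 428^((1163+1)/4) = 428^291 mod 1163.
Repeated squaring: 428^2≡593, 428^4≡423, 428^8≡990, 428^16≡854, 428^32≡115, 428^64≡432, 428^128≡544, 428^256≡534 (mod 1163).
428^291 = 428^(256+32+2+1) ≡ 972 (mod 1163).
Check: 972² = 944784 ≡ 428 (mod 1163). The two roots are 191 and 972.

191, 972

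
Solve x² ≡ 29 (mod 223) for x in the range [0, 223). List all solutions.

67, 156

Since 223 ≡ 3 (mod 4), a square root of 29 is 29^((223+1)/4) = 29^56 mod 223.
Repeated squaring: 29^2≡172, 29^4≡148, 29^8≡50, 29^16≡47, 29^32≡202 (mod 223).
29^56 = 29^(32+16+8) ≡ 156 (mod 223).
Check: 156² = 24336 ≡ 29 (mod 223). The two roots are 67 and 156.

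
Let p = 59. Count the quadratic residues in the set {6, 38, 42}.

0

(6/59) = -1 → non-residue.
(38/59) = -1 → non-residue.
(42/59) = -1 → non-residue.
Total quadratic residues among the 3: 0.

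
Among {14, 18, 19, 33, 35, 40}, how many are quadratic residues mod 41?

3

(14/41) = -1 → non-residue.
(18/41) = +1 → QR.
(19/41) = -1 → non-residue.
(33/41) = +1 → QR.
(35/41) = -1 → non-residue.
(40/41) = +1 → QR.
Total quadratic residues among the 6: 3.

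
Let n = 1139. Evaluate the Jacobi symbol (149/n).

Reciprocity: 149 ≡ 1 and 1139 ≡ 3 (mod 4), so (149/1139) = +(1139/149).
Reduce top mod 149: now compute (96/149).
Pull out 2^5: since 149 ≡ 5 (mod 8), (2/149) = -1, so (2/149)^5 = -1.
Reciprocity: 3 ≡ 3 and 149 ≡ 1 (mod 4), so (3/149) = +(149/3).
Reduce top mod 3: now compute (2/3).
Pull out 2: since 3 ≡ 3 (mod 8), (2/3) = -1.
Reached (1/3) = 1. Collecting the sign flips along the way, the symbol is +1.

1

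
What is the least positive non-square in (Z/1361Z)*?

3

(2/1361) = +1, so 2 is a residue.
(3/1361) = −1, so 3 is the smallest positive non-residue mod 1361.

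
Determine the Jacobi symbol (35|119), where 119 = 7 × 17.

Reciprocity: 35 ≡ 3 and 119 ≡ 3 (mod 4), so (35/119) = −(119/35).
Reduce top mod 35: now compute (14/35).
Pull out 2: since 35 ≡ 3 (mod 8), (2/35) = -1.
Reciprocity: 7 ≡ 3 and 35 ≡ 3 (mod 4), so (7/35) = −(35/7).
Reduce top mod 7: now compute (0/7).
Top reduces to 0: gcd > 1, so the symbol is 0.

0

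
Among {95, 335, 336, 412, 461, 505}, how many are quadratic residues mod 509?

4

(95/509) = -1 → non-residue.
(335/509) = +1 → QR.
(336/509) = +1 → QR.
(412/509) = +1 → QR.
(461/509) = -1 → non-residue.
(505/509) = +1 → QR.
Total quadratic residues among the 6: 4.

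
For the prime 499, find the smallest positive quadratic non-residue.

2

(2/499) = −1, so 2 is the smallest positive non-residue mod 499.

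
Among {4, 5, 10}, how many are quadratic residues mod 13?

2

(4/13) = +1 → QR.
(5/13) = -1 → non-residue.
(10/13) = +1 → QR.
Total quadratic residues among the 3: 2.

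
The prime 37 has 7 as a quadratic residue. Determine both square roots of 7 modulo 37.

37 ≡ 1 (mod 4), so we find a root by search.
Trying successive values, 9² = 81 ≡ 7 (mod 37). The other root is 37 − 9 = 28.

9, 28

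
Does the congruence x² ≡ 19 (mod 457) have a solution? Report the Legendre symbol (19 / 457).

Euler's criterion: (19/457) ≡ 19^228 (mod 457).
19^2 ≡ 361 (mod 457)
19^4 ≡ 76 (mod 457)
19^8 ≡ 292 (mod 457)
19^16 ≡ 262 (mod 457)
19^32 ≡ 94 (mod 457)
19^64 ≡ 153 (mod 457)
19^128 ≡ 102 (mod 457)
19^228 = 19^(128+64+32+4) ≡ 1 (mod 457).
Result is 1, so (19/457) = 1.

1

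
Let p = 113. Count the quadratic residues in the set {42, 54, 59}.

0

(42/113) = -1 → non-residue.
(54/113) = -1 → non-residue.
(59/113) = -1 → non-residue.
Total quadratic residues among the 3: 0.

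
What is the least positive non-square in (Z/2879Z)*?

7

(2/2879) = +1, so 2 is a residue.
(3/2879) = +1, so 3 is a residue.
(4/2879) = +1, so 4 is a residue.
(5/2879) = +1, so 5 is a residue.
(6/2879) = +1, so 6 is a residue.
(7/2879) = −1, so 7 is the smallest positive non-residue mod 2879.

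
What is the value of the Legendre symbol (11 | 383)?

Euler's criterion: (11/383) ≡ 11^191 (mod 383).
11^2 ≡ 121 (mod 383)
11^4 ≡ 87 (mod 383)
11^8 ≡ 292 (mod 383)
11^16 ≡ 238 (mod 383)
11^32 ≡ 343 (mod 383)
11^64 ≡ 68 (mod 383)
11^128 ≡ 28 (mod 383)
11^191 = 11^(128+32+16+8+4+2+1) ≡ 382 (mod 383).
Result is 382 ≡ −1, so (11/383) = −1.

-1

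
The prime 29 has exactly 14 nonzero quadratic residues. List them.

1,4,5,6,7,9,13,16,20,22,23,24,25,28

Square k = 1,…,14 (k and 29−k give the same square):
1²=1, 2²=4, 3²=9, 4²=16, 5²=25, 6²≡7, 7²≡20, 8²≡6, 9²≡23, 10²≡13, 11²≡5, 12²≡28, 13²≡24, 14²≡22 (mod 29).
So the quadratic residues mod 29 are {1, 4, 5, 6, 7, 9, 13, 16, 20, 22, 23, 24, 25, 28}.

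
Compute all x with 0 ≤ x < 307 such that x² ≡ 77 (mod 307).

Since 307 ≡ 3 (mod 4), a square root of 77 is 77^((307+1)/4) = 77^77 mod 307.
Repeated squaring: 77^2≡96, 77^4≡6, 77^8≡36, 77^16≡68, 77^32≡19, 77^64≡54 (mod 307).
77^77 = 77^(64+8+4+1) ≡ 153 (mod 307).
Check: 153² = 23409 ≡ 77 (mod 307). The two roots are 153 and 154.

153, 154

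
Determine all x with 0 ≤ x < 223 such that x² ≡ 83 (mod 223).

23, 200

Since 223 ≡ 3 (mod 4), a square root of 83 is 83^((223+1)/4) = 83^56 mod 223.
Repeated squaring: 83^2≡199, 83^4≡130, 83^8≡175, 83^16≡74, 83^32≡124 (mod 223).
83^56 = 83^(32+16+8) ≡ 200 (mod 223).
Check: 200² = 40000 ≡ 83 (mod 223). The two roots are 23 and 200.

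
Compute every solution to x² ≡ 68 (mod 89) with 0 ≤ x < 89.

89 ≡ 1 (mod 4), so we find a root by search.
Trying successive values, 35² = 1225 ≡ 68 (mod 89). The other root is 89 − 35 = 54.

35, 54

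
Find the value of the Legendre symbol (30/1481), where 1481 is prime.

-1

Pull out 2: since 1481 ≡ 1 (mod 8), (2/1481) = +1.
Reciprocity: 15 ≡ 3 and 1481 ≡ 1 (mod 4), so (15/1481) = +(1481/15).
Reduce top mod 15: now compute (11/15).
Reciprocity: 11 ≡ 3 and 15 ≡ 3 (mod 4), so (11/15) = −(15/11).
Reduce top mod 11: now compute (4/11).
Pull out 2^2: since 11 ≡ 3 (mod 8), (2/11) = -1, so (2/11)^2 = +1.
Reached (1/11) = 1. Collecting the sign flips along the way, the symbol is -1.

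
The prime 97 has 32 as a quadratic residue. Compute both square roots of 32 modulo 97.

97 ≡ 1 (mod 4), so we find a root by search.
Trying successive values, 41² = 1681 ≡ 32 (mod 97). The other root is 97 − 41 = 56.

41, 56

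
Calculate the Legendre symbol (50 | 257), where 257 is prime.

Pull out 2: since 257 ≡ 1 (mod 8), (2/257) = +1.
Reciprocity: 25 ≡ 1 and 257 ≡ 1 (mod 4), so (25/257) = +(257/25).
Reduce top mod 25: now compute (7/25).
Reciprocity: 7 ≡ 3 and 25 ≡ 1 (mod 4), so (7/25) = +(25/7).
Reduce top mod 7: now compute (4/7).
Pull out 2^2: since 7 ≡ 7 (mod 8), (2/7) = +1, so (2/7)^2 = +1.
Reached (1/7) = 1. Collecting the sign flips along the way, the symbol is +1.

1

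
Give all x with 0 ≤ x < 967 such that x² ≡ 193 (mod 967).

305, 662

Since 967 ≡ 3 (mod 4), a square root of 193 is 193^((967+1)/4) = 193^242 mod 967.
Repeated squaring: 193^2≡503, 193^4≡622, 193^8≡84, 193^16≡287, 193^32≡174, 193^64≡299, 193^128≡437 (mod 967).
193^242 = 193^(128+64+32+16+2) ≡ 662 (mod 967).
Check: 662² = 438244 ≡ 193 (mod 967). The two roots are 305 and 662.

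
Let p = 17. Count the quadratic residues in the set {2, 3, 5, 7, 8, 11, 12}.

(2/17) = +1 → QR.
(3/17) = -1 → non-residue.
(5/17) = -1 → non-residue.
(7/17) = -1 → non-residue.
(8/17) = +1 → QR.
(11/17) = -1 → non-residue.
(12/17) = -1 → non-residue.
Total quadratic residues among the 7: 2.

2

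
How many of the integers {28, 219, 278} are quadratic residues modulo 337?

1

(28/337) = +1 → QR.
(219/337) = -1 → non-residue.
(278/337) = -1 → non-residue.
Total quadratic residues among the 3: 1.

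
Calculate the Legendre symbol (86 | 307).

Pull out 2: since 307 ≡ 3 (mod 8), (2/307) = -1.
Reciprocity: 43 ≡ 3 and 307 ≡ 3 (mod 4), so (43/307) = −(307/43).
Reduce top mod 43: now compute (6/43).
Pull out 2: since 43 ≡ 3 (mod 8), (2/43) = -1.
Reciprocity: 3 ≡ 3 and 43 ≡ 3 (mod 4), so (3/43) = −(43/3).
Reduce top mod 3: now compute (1/3).
Reached (1/3) = 1. Collecting the sign flips along the way, the symbol is +1.

1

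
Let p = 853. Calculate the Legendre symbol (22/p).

Pull out 2: since 853 ≡ 5 (mod 8), (2/853) = -1.
Reciprocity: 11 ≡ 3 and 853 ≡ 1 (mod 4), so (11/853) = +(853/11).
Reduce top mod 11: now compute (6/11).
Pull out 2: since 11 ≡ 3 (mod 8), (2/11) = -1.
Reciprocity: 3 ≡ 3 and 11 ≡ 3 (mod 4), so (3/11) = −(11/3).
Reduce top mod 3: now compute (2/3).
Pull out 2: since 3 ≡ 3 (mod 8), (2/3) = -1.
Reached (1/3) = 1. Collecting the sign flips along the way, the symbol is +1.

1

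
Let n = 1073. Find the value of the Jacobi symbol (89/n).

Reciprocity: 89 ≡ 1 and 1073 ≡ 1 (mod 4), so (89/1073) = +(1073/89).
Reduce top mod 89: now compute (5/89).
Reciprocity: 5 ≡ 1 and 89 ≡ 1 (mod 4), so (5/89) = +(89/5).
Reduce top mod 5: now compute (4/5).
Pull out 2^2: since 5 ≡ 5 (mod 8), (2/5) = -1, so (2/5)^2 = +1.
Reached (1/5) = 1. Collecting the sign flips along the way, the symbol is +1.

1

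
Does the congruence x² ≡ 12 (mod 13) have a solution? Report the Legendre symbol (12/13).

Pull out 2^2: since 13 ≡ 5 (mod 8), (2/13) = -1, so (2/13)^2 = +1.
Reciprocity: 3 ≡ 3 and 13 ≡ 1 (mod 4), so (3/13) = +(13/3).
Reduce top mod 3: now compute (1/3).
Reached (1/3) = 1. Collecting the sign flips along the way, the symbol is +1.

1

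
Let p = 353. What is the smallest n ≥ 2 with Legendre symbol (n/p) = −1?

3

(2/353) = +1, so 2 is a residue.
(3/353) = −1, so 3 is the smallest positive non-residue mod 353.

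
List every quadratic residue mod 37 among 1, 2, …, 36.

Square k = 1,…,18 (k and 37−k give the same square):
1²=1, 2²=4, 3²=9, 4²=16, 5²=25, 6²=36, 7²≡12, 8²≡27, 9²≡7, 10²≡26, 11²≡10, 12²≡33, 13²≡21, 14²≡11, 15²≡3, 16²≡34, 17²≡30, 18²≡28 (mod 37).
So the quadratic residues mod 37 are {1, 3, 4, 7, 9, 10, 11, 12, 16, 21, 25, 26, 27, 28, 30, 33, 34, 36}.

1,3,4,7,9,10,11,12,16,21,25,26,27,28,30,33,34,36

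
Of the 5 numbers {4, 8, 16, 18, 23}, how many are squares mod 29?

(4/29) = +1 → QR.
(8/29) = -1 → non-residue.
(16/29) = +1 → QR.
(18/29) = -1 → non-residue.
(23/29) = +1 → QR.
Total quadratic residues among the 5: 3.

3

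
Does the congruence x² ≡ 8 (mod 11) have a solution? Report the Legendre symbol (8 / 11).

Pull out 2^3: since 11 ≡ 3 (mod 8), (2/11) = -1, so (2/11)^3 = -1.
Reached (1/11) = 1. Collecting the sign flips along the way, the symbol is -1.

-1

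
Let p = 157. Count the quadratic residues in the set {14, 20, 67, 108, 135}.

(14/157) = +1 → QR.
(20/157) = -1 → non-residue.
(67/157) = +1 → QR.
(108/157) = +1 → QR.
(135/157) = -1 → non-residue.
Total quadratic residues among the 5: 3.

3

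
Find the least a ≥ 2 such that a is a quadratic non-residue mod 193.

(2/193) = +1, so 2 is a residue.
(3/193) = +1, so 3 is a residue.
(4/193) = +1, so 4 is a residue.
(5/193) = −1, so 5 is the smallest positive non-residue mod 193.

5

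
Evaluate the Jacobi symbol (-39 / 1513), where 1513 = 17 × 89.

-1

First reduce: -39 ≡ 1474 (mod 1513).
Pull out 2: since 1513 ≡ 1 (mod 8), (2/1513) = +1.
Reciprocity: 737 ≡ 1 and 1513 ≡ 1 (mod 4), so (737/1513) = +(1513/737).
Reduce top mod 737: now compute (39/737).
Reciprocity: 39 ≡ 3 and 737 ≡ 1 (mod 4), so (39/737) = +(737/39).
Reduce top mod 39: now compute (35/39).
Reciprocity: 35 ≡ 3 and 39 ≡ 3 (mod 4), so (35/39) = −(39/35).
Reduce top mod 35: now compute (4/35).
Pull out 2^2: since 35 ≡ 3 (mod 8), (2/35) = -1, so (2/35)^2 = +1.
Reached (1/35) = 1. Collecting the sign flips along the way, the symbol is -1.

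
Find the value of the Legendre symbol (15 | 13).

Euler's criterion: (15/13) ≡ 2^6 (mod 13).
2^2 ≡ 4 (mod 13)
2^4 ≡ 3 (mod 13)
2^6 = 2^(4+2) ≡ 12 (mod 13).
Result is 12 ≡ −1, so (15/13) = −1.

-1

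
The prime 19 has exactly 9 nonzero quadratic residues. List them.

1,4,5,6,7,9,11,16,17

Square k = 1,…,9 (k and 19−k give the same square):
1²=1, 2²=4, 3²=9, 4²=16, 5²≡6, 6²≡17, 7²≡11, 8²≡7, 9²≡5 (mod 19).
So the quadratic residues mod 19 are {1, 4, 5, 6, 7, 9, 11, 16, 17}.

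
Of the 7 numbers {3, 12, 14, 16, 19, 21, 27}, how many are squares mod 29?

1

(3/29) = -1 → non-residue.
(12/29) = -1 → non-residue.
(14/29) = -1 → non-residue.
(16/29) = +1 → QR.
(19/29) = -1 → non-residue.
(21/29) = -1 → non-residue.
(27/29) = -1 → non-residue.
Total quadratic residues among the 7: 1.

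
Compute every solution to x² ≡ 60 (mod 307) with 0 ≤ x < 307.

Since 307 ≡ 3 (mod 4), a square root of 60 is 60^((307+1)/4) = 60^77 mod 307.
Repeated squaring: 60^2≡223, 60^4≡302, 60^8≡25, 60^16≡11, 60^32≡121, 60^64≡212 (mod 307).
60^77 = 60^(64+8+4+1) ≡ 260 (mod 307).
Check: 260² = 67600 ≡ 60 (mod 307). The two roots are 47 and 260.

47, 260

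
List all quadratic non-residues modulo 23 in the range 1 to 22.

Square k = 1,…,11 (k and 23−k give the same square):
1²=1, 2²=4, 3²=9, 4²=16, 5²≡2, 6²≡13, 7²≡3, 8²≡18, 9²≡12, 10²≡8, 11²≡6 (mod 23).
The residues are {1, 2, 3, 4, 6, 8, 9, 12, 13, 16, 18}; the non-residues are the remaining 11 nonzero classes.

5 7 10 11 14 15 17 19 20 21 22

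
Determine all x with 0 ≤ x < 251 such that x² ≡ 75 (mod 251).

Since 251 ≡ 3 (mod 4), a square root of 75 is 75^((251+1)/4) = 75^63 mod 251.
Repeated squaring: 75^2≡103, 75^4≡67, 75^8≡222, 75^16≡88, 75^32≡214 (mod 251).
75^63 = 75^(32+16+8+4+2+1) ≡ 122 (mod 251).
Check: 122² = 14884 ≡ 75 (mod 251). The two roots are 122 and 129.

122, 129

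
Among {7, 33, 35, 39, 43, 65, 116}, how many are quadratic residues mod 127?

(7/127) = -1 → non-residue.
(33/127) = -1 → non-residue.
(35/127) = +1 → QR.
(39/127) = -1 → non-residue.
(43/127) = -1 → non-residue.
(65/127) = -1 → non-residue.
(116/127) = -1 → non-residue.
Total quadratic residues among the 7: 1.

1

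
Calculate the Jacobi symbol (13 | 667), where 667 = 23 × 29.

Reciprocity: 13 ≡ 1 and 667 ≡ 3 (mod 4), so (13/667) = +(667/13).
Reduce top mod 13: now compute (4/13).
Pull out 2^2: since 13 ≡ 5 (mod 8), (2/13) = -1, so (2/13)^2 = +1.
Reached (1/13) = 1. Collecting the sign flips along the way, the symbol is +1.

1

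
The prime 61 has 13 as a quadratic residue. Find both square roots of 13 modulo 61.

61 ≡ 1 (mod 4), so we find a root by search.
Trying successive values, 14² = 196 ≡ 13 (mod 61). The other root is 61 − 14 = 47.

14, 47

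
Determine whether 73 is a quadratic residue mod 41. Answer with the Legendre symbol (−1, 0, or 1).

1

Euler's criterion: (73/41) ≡ 32^20 (mod 41).
32^2 ≡ 40 (mod 41)
32^4 ≡ 1 (mod 41)
32^8 ≡ 1 (mod 41)
32^16 ≡ 1 (mod 41)
32^20 = 32^(16+4) ≡ 1 (mod 41).
Result is 1, so (73/41) = 1.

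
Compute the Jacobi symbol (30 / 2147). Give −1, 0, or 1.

1

Pull out 2: since 2147 ≡ 3 (mod 8), (2/2147) = -1.
Reciprocity: 15 ≡ 3 and 2147 ≡ 3 (mod 4), so (15/2147) = −(2147/15).
Reduce top mod 15: now compute (2/15).
Pull out 2: since 15 ≡ 7 (mod 8), (2/15) = +1.
Reached (1/15) = 1. Collecting the sign flips along the way, the symbol is +1.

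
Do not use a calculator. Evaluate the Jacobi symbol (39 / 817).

Reciprocity: 39 ≡ 3 and 817 ≡ 1 (mod 4), so (39/817) = +(817/39).
Reduce top mod 39: now compute (37/39).
Reciprocity: 37 ≡ 1 and 39 ≡ 3 (mod 4), so (37/39) = +(39/37).
Reduce top mod 37: now compute (2/37).
Pull out 2: since 37 ≡ 5 (mod 8), (2/37) = -1.
Reached (1/37) = 1. Collecting the sign flips along the way, the symbol is -1.

-1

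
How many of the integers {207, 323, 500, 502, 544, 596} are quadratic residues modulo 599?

4

(207/599) = -1 → non-residue.
(323/599) = +1 → QR.
(500/599) = +1 → QR.
(502/599) = +1 → QR.
(544/599) = +1 → QR.
(596/599) = -1 → non-residue.
Total quadratic residues among the 6: 4.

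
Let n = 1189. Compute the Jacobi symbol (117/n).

Reciprocity: 117 ≡ 1 and 1189 ≡ 1 (mod 4), so (117/1189) = +(1189/117).
Reduce top mod 117: now compute (19/117).
Reciprocity: 19 ≡ 3 and 117 ≡ 1 (mod 4), so (19/117) = +(117/19).
Reduce top mod 19: now compute (3/19).
Reciprocity: 3 ≡ 3 and 19 ≡ 3 (mod 4), so (3/19) = −(19/3).
Reduce top mod 3: now compute (1/3).
Reached (1/3) = 1. Collecting the sign flips along the way, the symbol is -1.

-1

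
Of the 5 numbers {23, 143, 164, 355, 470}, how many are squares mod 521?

(23/521) = -1 → non-residue.
(143/521) = +1 → QR.
(164/521) = -1 → non-residue.
(355/521) = +1 → QR.
(470/521) = +1 → QR.
Total quadratic residues among the 5: 3.

3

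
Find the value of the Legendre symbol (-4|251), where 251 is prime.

Euler's criterion: (-4/251) ≡ 247^125 (mod 251).
247^2 ≡ 16 (mod 251)
247^4 ≡ 5 (mod 251)
247^8 ≡ 25 (mod 251)
247^16 ≡ 123 (mod 251)
247^32 ≡ 69 (mod 251)
247^64 ≡ 243 (mod 251)
247^125 = 247^(64+32+16+8+4+1) ≡ 250 (mod 251).
Result is 250 ≡ −1, so (-4/251) = −1.

-1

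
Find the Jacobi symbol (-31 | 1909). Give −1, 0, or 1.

First reduce: -31 ≡ 1878 (mod 1909).
Pull out 2: since 1909 ≡ 5 (mod 8), (2/1909) = -1.
Reciprocity: 939 ≡ 3 and 1909 ≡ 1 (mod 4), so (939/1909) = +(1909/939).
Reduce top mod 939: now compute (31/939).
Reciprocity: 31 ≡ 3 and 939 ≡ 3 (mod 4), so (31/939) = −(939/31).
Reduce top mod 31: now compute (9/31).
Reciprocity: 9 ≡ 1 and 31 ≡ 3 (mod 4), so (9/31) = +(31/9).
Reduce top mod 9: now compute (4/9).
Pull out 2^2: since 9 ≡ 1 (mod 8), (2/9) = +1, so (2/9)^2 = +1.
Reached (1/9) = 1. Collecting the sign flips along the way, the symbol is +1.

1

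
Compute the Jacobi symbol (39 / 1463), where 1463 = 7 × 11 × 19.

Reciprocity: 39 ≡ 3 and 1463 ≡ 3 (mod 4), so (39/1463) = −(1463/39).
Reduce top mod 39: now compute (20/39).
Pull out 2^2: since 39 ≡ 7 (mod 8), (2/39) = +1, so (2/39)^2 = +1.
Reciprocity: 5 ≡ 1 and 39 ≡ 3 (mod 4), so (5/39) = +(39/5).
Reduce top mod 5: now compute (4/5).
Pull out 2^2: since 5 ≡ 5 (mod 8), (2/5) = -1, so (2/5)^2 = +1.
Reached (1/5) = 1. Collecting the sign flips along the way, the symbol is -1.

-1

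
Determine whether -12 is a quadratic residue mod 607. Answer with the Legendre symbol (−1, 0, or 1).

First reduce: -12 ≡ 595 (mod 607).
Reciprocity: 595 ≡ 3 and 607 ≡ 3 (mod 4), so (595/607) = −(607/595).
Reduce top mod 595: now compute (12/595).
Pull out 2^2: since 595 ≡ 3 (mod 8), (2/595) = -1, so (2/595)^2 = +1.
Reciprocity: 3 ≡ 3 and 595 ≡ 3 (mod 4), so (3/595) = −(595/3).
Reduce top mod 3: now compute (1/3).
Reached (1/3) = 1. Collecting the sign flips along the way, the symbol is +1.

1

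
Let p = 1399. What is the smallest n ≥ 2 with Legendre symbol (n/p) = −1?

(2/1399) = +1, so 2 is a residue.
(3/1399) = −1, so 3 is the smallest positive non-residue mod 1399.

3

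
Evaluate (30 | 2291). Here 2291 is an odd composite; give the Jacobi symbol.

Pull out 2: since 2291 ≡ 3 (mod 8), (2/2291) = -1.
Reciprocity: 15 ≡ 3 and 2291 ≡ 3 (mod 4), so (15/2291) = −(2291/15).
Reduce top mod 15: now compute (11/15).
Reciprocity: 11 ≡ 3 and 15 ≡ 3 (mod 4), so (11/15) = −(15/11).
Reduce top mod 11: now compute (4/11).
Pull out 2^2: since 11 ≡ 3 (mod 8), (2/11) = -1, so (2/11)^2 = +1.
Reached (1/11) = 1. Collecting the sign flips along the way, the symbol is -1.

-1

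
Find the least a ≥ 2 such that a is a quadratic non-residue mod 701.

2

(2/701) = −1, so 2 is the smallest positive non-residue mod 701.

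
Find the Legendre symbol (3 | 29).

-1

Reciprocity: 3 ≡ 3 and 29 ≡ 1 (mod 4), so (3/29) = +(29/3).
Reduce top mod 3: now compute (2/3).
Pull out 2: since 3 ≡ 3 (mod 8), (2/3) = -1.
Reached (1/3) = 1. Collecting the sign flips along the way, the symbol is -1.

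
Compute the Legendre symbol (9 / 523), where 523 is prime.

1

Reciprocity: 9 ≡ 1 and 523 ≡ 3 (mod 4), so (9/523) = +(523/9).
Reduce top mod 9: now compute (1/9).
Reached (1/9) = 1. Collecting the sign flips along the way, the symbol is +1.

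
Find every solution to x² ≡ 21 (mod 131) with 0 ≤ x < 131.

26, 105

Since 131 ≡ 3 (mod 4), a square root of 21 is 21^((131+1)/4) = 21^33 mod 131.
Repeated squaring: 21^2≡48, 21^4≡77, 21^8≡34, 21^16≡108, 21^32≡5 (mod 131).
21^33 = 21^(32+1) ≡ 105 (mod 131).
Check: 105² = 11025 ≡ 21 (mod 131). The two roots are 26 and 105.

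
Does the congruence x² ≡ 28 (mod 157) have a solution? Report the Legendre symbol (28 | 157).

-1

Pull out 2^2: since 157 ≡ 5 (mod 8), (2/157) = -1, so (2/157)^2 = +1.
Reciprocity: 7 ≡ 3 and 157 ≡ 1 (mod 4), so (7/157) = +(157/7).
Reduce top mod 7: now compute (3/7).
Reciprocity: 3 ≡ 3 and 7 ≡ 3 (mod 4), so (3/7) = −(7/3).
Reduce top mod 3: now compute (1/3).
Reached (1/3) = 1. Collecting the sign flips along the way, the symbol is -1.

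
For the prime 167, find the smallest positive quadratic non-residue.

5

(2/167) = +1, so 2 is a residue.
(3/167) = +1, so 3 is a residue.
(4/167) = +1, so 4 is a residue.
(5/167) = −1, so 5 is the smallest positive non-residue mod 167.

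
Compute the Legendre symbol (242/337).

Pull out 2: since 337 ≡ 1 (mod 8), (2/337) = +1.
Reciprocity: 121 ≡ 1 and 337 ≡ 1 (mod 4), so (121/337) = +(337/121).
Reduce top mod 121: now compute (95/121).
Reciprocity: 95 ≡ 3 and 121 ≡ 1 (mod 4), so (95/121) = +(121/95).
Reduce top mod 95: now compute (26/95).
Pull out 2: since 95 ≡ 7 (mod 8), (2/95) = +1.
Reciprocity: 13 ≡ 1 and 95 ≡ 3 (mod 4), so (13/95) = +(95/13).
Reduce top mod 13: now compute (4/13).
Pull out 2^2: since 13 ≡ 5 (mod 8), (2/13) = -1, so (2/13)^2 = +1.
Reached (1/13) = 1. Collecting the sign flips along the way, the symbol is +1.

1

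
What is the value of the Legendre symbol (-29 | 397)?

1

Euler's criterion: (-29/397) ≡ 368^198 (mod 397).
368^2 ≡ 47 (mod 397)
368^4 ≡ 224 (mod 397)
368^8 ≡ 154 (mod 397)
368^16 ≡ 293 (mod 397)
368^32 ≡ 97 (mod 397)
368^64 ≡ 278 (mod 397)
368^128 ≡ 266 (mod 397)
368^198 = 368^(128+64+4+2) ≡ 1 (mod 397).
Result is 1, so (-29/397) = 1.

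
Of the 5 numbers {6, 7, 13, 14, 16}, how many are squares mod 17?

2

(6/17) = -1 → non-residue.
(7/17) = -1 → non-residue.
(13/17) = +1 → QR.
(14/17) = -1 → non-residue.
(16/17) = +1 → QR.
Total quadratic residues among the 5: 2.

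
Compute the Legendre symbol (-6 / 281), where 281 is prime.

-1

First reduce: -6 ≡ 275 (mod 281).
Reciprocity: 275 ≡ 3 and 281 ≡ 1 (mod 4), so (275/281) = +(281/275).
Reduce top mod 275: now compute (6/275).
Pull out 2: since 275 ≡ 3 (mod 8), (2/275) = -1.
Reciprocity: 3 ≡ 3 and 275 ≡ 3 (mod 4), so (3/275) = −(275/3).
Reduce top mod 3: now compute (2/3).
Pull out 2: since 3 ≡ 3 (mod 8), (2/3) = -1.
Reached (1/3) = 1. Collecting the sign flips along the way, the symbol is -1.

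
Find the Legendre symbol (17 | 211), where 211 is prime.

-1

Reciprocity: 17 ≡ 1 and 211 ≡ 3 (mod 4), so (17/211) = +(211/17).
Reduce top mod 17: now compute (7/17).
Reciprocity: 7 ≡ 3 and 17 ≡ 1 (mod 4), so (7/17) = +(17/7).
Reduce top mod 7: now compute (3/7).
Reciprocity: 3 ≡ 3 and 7 ≡ 3 (mod 4), so (3/7) = −(7/3).
Reduce top mod 3: now compute (1/3).
Reached (1/3) = 1. Collecting the sign flips along the way, the symbol is -1.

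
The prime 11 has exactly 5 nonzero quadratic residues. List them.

1 3 4 5 9

Square k = 1,…,5 (k and 11−k give the same square):
1²=1, 2²=4, 3²=9, 4²≡5, 5²≡3 (mod 11).
So the quadratic residues mod 11 are {1, 3, 4, 5, 9}.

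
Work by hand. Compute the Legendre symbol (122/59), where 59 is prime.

1

Euler's criterion: (122/59) ≡ 4^29 (mod 59).
4^2 ≡ 16 (mod 59)
4^4 ≡ 20 (mod 59)
4^8 ≡ 46 (mod 59)
4^16 ≡ 51 (mod 59)
4^29 = 4^(16+8+4+1) ≡ 1 (mod 59).
Result is 1, so (122/59) = 1.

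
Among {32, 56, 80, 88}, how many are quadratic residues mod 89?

(32/89) = +1 → QR.
(56/89) = -1 → non-residue.
(80/89) = +1 → QR.
(88/89) = +1 → QR.
Total quadratic residues among the 4: 3.

3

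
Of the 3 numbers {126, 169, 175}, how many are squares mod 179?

(126/179) = +1 → QR.
(169/179) = +1 → QR.
(175/179) = -1 → non-residue.
Total quadratic residues among the 3: 2.

2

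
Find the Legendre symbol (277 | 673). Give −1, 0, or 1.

Reciprocity: 277 ≡ 1 and 673 ≡ 1 (mod 4), so (277/673) = +(673/277).
Reduce top mod 277: now compute (119/277).
Reciprocity: 119 ≡ 3 and 277 ≡ 1 (mod 4), so (119/277) = +(277/119).
Reduce top mod 119: now compute (39/119).
Reciprocity: 39 ≡ 3 and 119 ≡ 3 (mod 4), so (39/119) = −(119/39).
Reduce top mod 39: now compute (2/39).
Pull out 2: since 39 ≡ 7 (mod 8), (2/39) = +1.
Reached (1/39) = 1. Collecting the sign flips along the way, the symbol is -1.

-1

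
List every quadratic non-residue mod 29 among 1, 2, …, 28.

2, 3, 8, 10, 11, 12, 14, 15, 17, 18, 19, 21, 26, 27

Square k = 1,…,14 (k and 29−k give the same square):
1²=1, 2²=4, 3²=9, 4²=16, 5²=25, 6²≡7, 7²≡20, 8²≡6, 9²≡23, 10²≡13, 11²≡5, 12²≡28, 13²≡24, 14²≡22 (mod 29).
The residues are {1, 4, 5, 6, 7, 9, 13, 16, 20, 22, 23, 24, 25, 28}; the non-residues are the remaining 14 nonzero classes.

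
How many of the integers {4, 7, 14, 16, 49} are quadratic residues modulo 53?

(4/53) = +1 → QR.
(7/53) = +1 → QR.
(14/53) = -1 → non-residue.
(16/53) = +1 → QR.
(49/53) = +1 → QR.
Total quadratic residues among the 5: 4.

4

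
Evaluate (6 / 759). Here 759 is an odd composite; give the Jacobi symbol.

0

Pull out 2: since 759 ≡ 7 (mod 8), (2/759) = +1.
Reciprocity: 3 ≡ 3 and 759 ≡ 3 (mod 4), so (3/759) = −(759/3).
Reduce top mod 3: now compute (0/3).
Top reduces to 0: gcd > 1, so the symbol is 0.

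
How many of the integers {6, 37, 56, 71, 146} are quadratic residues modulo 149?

(6/149) = +1 → QR.
(37/149) = +1 → QR.
(56/149) = -1 → non-residue.
(71/149) = -1 → non-residue.
(146/149) = -1 → non-residue.
Total quadratic residues among the 5: 2.

2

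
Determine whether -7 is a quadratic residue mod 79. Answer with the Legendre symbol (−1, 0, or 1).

1

Euler's criterion: (-7/79) ≡ 72^39 (mod 79).
72^2 ≡ 49 (mod 79)
72^4 ≡ 31 (mod 79)
72^8 ≡ 13 (mod 79)
72^16 ≡ 11 (mod 79)
72^32 ≡ 42 (mod 79)
72^39 = 72^(32+4+2+1) ≡ 1 (mod 79).
Result is 1, so (-7/79) = 1.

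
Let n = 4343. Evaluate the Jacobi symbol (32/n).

1

Pull out 2^5: since 4343 ≡ 7 (mod 8), (2/4343) = +1, so (2/4343)^5 = +1.
Reached (1/4343) = 1. Collecting the sign flips along the way, the symbol is +1.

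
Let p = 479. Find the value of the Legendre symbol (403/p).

1

Reciprocity: 403 ≡ 3 and 479 ≡ 3 (mod 4), so (403/479) = −(479/403).
Reduce top mod 403: now compute (76/403).
Pull out 2^2: since 403 ≡ 3 (mod 8), (2/403) = -1, so (2/403)^2 = +1.
Reciprocity: 19 ≡ 3 and 403 ≡ 3 (mod 4), so (19/403) = −(403/19).
Reduce top mod 19: now compute (4/19).
Pull out 2^2: since 19 ≡ 3 (mod 8), (2/19) = -1, so (2/19)^2 = +1.
Reached (1/19) = 1. Collecting the sign flips along the way, the symbol is +1.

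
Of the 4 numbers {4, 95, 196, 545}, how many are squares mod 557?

(4/557) = +1 → QR.
(95/557) = -1 → non-residue.
(196/557) = +1 → QR.
(545/557) = -1 → non-residue.
Total quadratic residues among the 4: 2.

2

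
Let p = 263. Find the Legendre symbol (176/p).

Pull out 2^4: since 263 ≡ 7 (mod 8), (2/263) = +1, so (2/263)^4 = +1.
Reciprocity: 11 ≡ 3 and 263 ≡ 3 (mod 4), so (11/263) = −(263/11).
Reduce top mod 11: now compute (10/11).
Pull out 2: since 11 ≡ 3 (mod 8), (2/11) = -1.
Reciprocity: 5 ≡ 1 and 11 ≡ 3 (mod 4), so (5/11) = +(11/5).
Reduce top mod 5: now compute (1/5).
Reached (1/5) = 1. Collecting the sign flips along the way, the symbol is +1.

1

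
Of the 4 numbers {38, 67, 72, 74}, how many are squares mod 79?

(38/79) = +1 → QR.
(67/79) = +1 → QR.
(72/79) = +1 → QR.
(74/79) = -1 → non-residue.
Total quadratic residues among the 4: 3.

3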